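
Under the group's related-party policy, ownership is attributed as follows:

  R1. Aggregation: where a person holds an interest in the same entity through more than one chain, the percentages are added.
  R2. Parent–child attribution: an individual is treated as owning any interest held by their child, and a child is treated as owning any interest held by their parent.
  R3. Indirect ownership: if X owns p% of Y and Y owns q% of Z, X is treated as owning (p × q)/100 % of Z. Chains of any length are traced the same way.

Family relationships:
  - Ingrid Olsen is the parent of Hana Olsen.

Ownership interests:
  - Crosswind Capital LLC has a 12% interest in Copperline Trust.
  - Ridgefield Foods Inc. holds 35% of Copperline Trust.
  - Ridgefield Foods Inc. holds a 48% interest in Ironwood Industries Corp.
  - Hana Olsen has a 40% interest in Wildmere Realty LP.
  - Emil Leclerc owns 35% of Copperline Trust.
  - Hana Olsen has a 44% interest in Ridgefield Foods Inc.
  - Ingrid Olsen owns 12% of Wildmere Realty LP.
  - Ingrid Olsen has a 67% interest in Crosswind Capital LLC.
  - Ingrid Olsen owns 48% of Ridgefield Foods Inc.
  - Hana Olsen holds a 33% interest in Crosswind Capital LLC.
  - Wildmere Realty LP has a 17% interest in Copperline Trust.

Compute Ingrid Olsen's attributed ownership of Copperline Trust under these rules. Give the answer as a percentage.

53.04%

By parent–child attribution (R2), Ingrid Olsen is treated as also owning Hana Olsen's interest in Wildmere Realty LP, giving 12% + 40% = 52%.
By parent–child attribution (R2), Ingrid Olsen is treated as also owning Hana Olsen's interest in Ridgefield Foods Inc, giving 48% + 44% = 92%.
By parent–child attribution (R2), Ingrid Olsen is treated as also owning Hana Olsen's interest in Crosswind Capital LLC, giving 67% + 33% = 100%.
Chain via Wildmere Realty LP (R3): 52% × 17% = 8.84% of Copperline Trust.
Chain via Ridgefield Foods Inc. (R3): 92% × 35% = 32.2% of Copperline Trust.
Chain via Crosswind Capital LLC (R3): 100% × 12% = 12% of Copperline Trust.
Aggregating (R1): 8.84% + 32.2% + 12% = 53.04%.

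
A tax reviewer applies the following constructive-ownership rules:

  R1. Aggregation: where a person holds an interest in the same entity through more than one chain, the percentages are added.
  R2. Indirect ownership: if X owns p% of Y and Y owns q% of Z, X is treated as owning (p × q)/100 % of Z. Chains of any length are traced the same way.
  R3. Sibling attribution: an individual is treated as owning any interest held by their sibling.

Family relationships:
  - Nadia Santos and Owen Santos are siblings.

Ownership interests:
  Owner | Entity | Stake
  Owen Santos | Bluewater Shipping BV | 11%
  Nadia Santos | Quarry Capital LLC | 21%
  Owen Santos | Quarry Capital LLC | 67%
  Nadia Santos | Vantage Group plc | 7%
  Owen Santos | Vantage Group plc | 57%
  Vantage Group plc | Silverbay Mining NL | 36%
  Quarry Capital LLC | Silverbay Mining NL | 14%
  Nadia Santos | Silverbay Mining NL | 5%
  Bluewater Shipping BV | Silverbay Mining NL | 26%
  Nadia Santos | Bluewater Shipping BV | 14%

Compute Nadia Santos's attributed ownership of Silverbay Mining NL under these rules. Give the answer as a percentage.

46.86%

By sibling attribution (R3), Nadia Santos is treated as also owning Owen Santos's interest in Quarry Capital LLC, giving 21% + 67% = 88%.
By sibling attribution (R3), Nadia Santos is treated as also owning Owen Santos's interest in Bluewater Shipping BV, giving 14% + 11% = 25%.
By sibling attribution (R3), Nadia Santos is treated as also owning Owen Santos's interest in Vantage Group plc, giving 7% + 57% = 64%.
Chain via Quarry Capital LLC (R2): 88% × 14% = 12.32% of Silverbay Mining NL.
Chain via Bluewater Shipping BV (R2): 25% × 26% = 6.5% of Silverbay Mining NL.
Chain via Vantage Group plc (R2): 64% × 36% = 23.04% of Silverbay Mining NL.
Direct interest in Silverbay Mining NL: 5%.
Aggregating (R1): 12.32% + 6.5% + 23.04% + 5% = 46.86%.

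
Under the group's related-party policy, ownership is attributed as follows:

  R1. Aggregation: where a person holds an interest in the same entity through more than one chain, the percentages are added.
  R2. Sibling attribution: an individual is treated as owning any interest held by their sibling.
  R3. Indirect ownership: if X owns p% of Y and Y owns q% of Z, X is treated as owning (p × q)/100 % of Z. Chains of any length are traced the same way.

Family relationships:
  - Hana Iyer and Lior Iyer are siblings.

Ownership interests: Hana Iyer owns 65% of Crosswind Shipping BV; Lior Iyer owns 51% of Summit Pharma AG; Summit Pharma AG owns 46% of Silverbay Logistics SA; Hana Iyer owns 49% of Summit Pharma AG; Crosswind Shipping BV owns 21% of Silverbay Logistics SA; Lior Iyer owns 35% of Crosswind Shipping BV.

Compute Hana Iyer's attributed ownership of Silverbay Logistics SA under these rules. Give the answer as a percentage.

By sibling attribution (R2), Hana Iyer is treated as also owning Lior Iyer's interest in Crosswind Shipping BV, giving 65% + 35% = 100%.
By sibling attribution (R2), Hana Iyer is treated as also owning Lior Iyer's interest in Summit Pharma AG, giving 49% + 51% = 100%.
Chain via Crosswind Shipping BV (R3): 100% × 21% = 21% of Silverbay Logistics SA.
Chain via Summit Pharma AG (R3): 100% × 46% = 46% of Silverbay Logistics SA.
Aggregating (R1): 21% + 46% = 67%.

67%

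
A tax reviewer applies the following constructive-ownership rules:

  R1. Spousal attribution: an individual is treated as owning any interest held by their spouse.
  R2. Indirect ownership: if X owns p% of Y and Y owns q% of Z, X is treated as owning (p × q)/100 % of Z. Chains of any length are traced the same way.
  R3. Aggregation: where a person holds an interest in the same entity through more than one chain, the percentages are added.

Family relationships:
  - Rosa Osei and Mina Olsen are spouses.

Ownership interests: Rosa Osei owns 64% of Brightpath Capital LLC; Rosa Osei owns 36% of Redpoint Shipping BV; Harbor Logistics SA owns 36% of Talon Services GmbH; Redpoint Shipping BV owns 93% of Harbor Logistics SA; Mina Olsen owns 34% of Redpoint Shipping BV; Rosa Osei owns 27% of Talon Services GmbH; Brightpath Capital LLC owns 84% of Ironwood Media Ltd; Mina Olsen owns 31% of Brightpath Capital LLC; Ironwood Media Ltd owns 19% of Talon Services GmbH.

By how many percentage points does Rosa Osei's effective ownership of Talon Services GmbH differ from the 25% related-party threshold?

40.598

By spousal attribution (R1), Rosa Osei is treated as also owning Mina Olsen's interest in Brightpath Capital LLC, giving 64% + 31% = 95%.
By spousal attribution (R1), Rosa Osei is treated as also owning Mina Olsen's interest in Redpoint Shipping BV, giving 36% + 34% = 70%.
Chain via Brightpath Capital LLC → Ironwood Media Ltd (R2): 95% × 84% × 19% = 15.162% of Talon Services GmbH.
Chain via Redpoint Shipping BV → Harbor Logistics SA (R2): 70% × 93% × 36% = 23.436% of Talon Services GmbH.
Direct interest in Talon Services GmbH: 27%.
Aggregating (R3): 15.162% + 23.436% + 27% = 65.598%.
65.598% exceeds the 25% threshold by 40.598 percentage points.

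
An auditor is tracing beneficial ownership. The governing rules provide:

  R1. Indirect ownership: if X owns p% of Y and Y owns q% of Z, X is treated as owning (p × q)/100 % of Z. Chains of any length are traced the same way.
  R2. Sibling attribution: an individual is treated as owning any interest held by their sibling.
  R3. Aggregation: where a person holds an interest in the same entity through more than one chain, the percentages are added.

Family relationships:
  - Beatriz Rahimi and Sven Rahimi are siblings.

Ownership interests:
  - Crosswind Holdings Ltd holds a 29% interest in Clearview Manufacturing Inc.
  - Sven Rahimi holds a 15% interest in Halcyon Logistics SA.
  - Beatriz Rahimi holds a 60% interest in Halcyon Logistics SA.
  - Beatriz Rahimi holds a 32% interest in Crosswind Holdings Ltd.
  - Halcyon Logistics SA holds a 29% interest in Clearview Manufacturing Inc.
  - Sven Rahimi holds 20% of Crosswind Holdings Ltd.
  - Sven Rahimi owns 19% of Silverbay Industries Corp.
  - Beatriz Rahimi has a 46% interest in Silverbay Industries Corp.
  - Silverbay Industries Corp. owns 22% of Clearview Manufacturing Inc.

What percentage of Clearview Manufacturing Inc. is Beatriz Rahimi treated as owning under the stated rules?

By sibling attribution (R2), Beatriz Rahimi is treated as also owning Sven Rahimi's interest in Halcyon Logistics SA, giving 60% + 15% = 75%.
By sibling attribution (R2), Beatriz Rahimi is treated as also owning Sven Rahimi's interest in Silverbay Industries Corp, giving 46% + 19% = 65%.
By sibling attribution (R2), Beatriz Rahimi is treated as also owning Sven Rahimi's interest in Crosswind Holdings Ltd, giving 32% + 20% = 52%.
Chain via Halcyon Logistics SA (R1): 75% × 29% = 21.75% of Clearview Manufacturing Inc.
Chain via Silverbay Industries Corp. (R1): 65% × 22% = 14.3% of Clearview Manufacturing Inc.
Chain via Crosswind Holdings Ltd (R1): 52% × 29% = 15.08% of Clearview Manufacturing Inc.
Aggregating (R3): 21.75% + 14.3% + 15.08% = 51.13%.

51.13%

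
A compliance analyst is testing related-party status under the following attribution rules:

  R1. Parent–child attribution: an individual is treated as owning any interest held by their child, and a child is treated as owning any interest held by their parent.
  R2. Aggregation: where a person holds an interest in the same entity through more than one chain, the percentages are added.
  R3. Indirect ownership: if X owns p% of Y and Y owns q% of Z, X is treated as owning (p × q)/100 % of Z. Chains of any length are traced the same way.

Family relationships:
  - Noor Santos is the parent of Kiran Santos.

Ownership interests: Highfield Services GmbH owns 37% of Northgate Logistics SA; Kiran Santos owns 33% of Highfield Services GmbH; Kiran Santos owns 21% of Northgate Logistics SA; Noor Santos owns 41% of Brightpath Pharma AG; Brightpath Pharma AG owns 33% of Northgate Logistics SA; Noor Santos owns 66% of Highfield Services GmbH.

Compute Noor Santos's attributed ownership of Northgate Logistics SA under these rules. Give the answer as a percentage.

By parent–child attribution (R1), Noor Santos is treated as also owning Kiran Santos's interest in Highfield Services GmbH, giving 66% + 33% = 99%.
By parent–child attribution (R1), Noor Santos is treated as owning Kiran Santos's 21% interest in Northgate Logistics SA.
Chain via Highfield Services GmbH (R3): 99% × 37% = 36.63% of Northgate Logistics SA.
Chain via Brightpath Pharma AG (R3): 41% × 33% = 13.53% of Northgate Logistics SA.
Direct interest in Northgate Logistics SA: 21%.
Aggregating (R2): 36.63% + 13.53% + 21% = 71.16%.

71.16%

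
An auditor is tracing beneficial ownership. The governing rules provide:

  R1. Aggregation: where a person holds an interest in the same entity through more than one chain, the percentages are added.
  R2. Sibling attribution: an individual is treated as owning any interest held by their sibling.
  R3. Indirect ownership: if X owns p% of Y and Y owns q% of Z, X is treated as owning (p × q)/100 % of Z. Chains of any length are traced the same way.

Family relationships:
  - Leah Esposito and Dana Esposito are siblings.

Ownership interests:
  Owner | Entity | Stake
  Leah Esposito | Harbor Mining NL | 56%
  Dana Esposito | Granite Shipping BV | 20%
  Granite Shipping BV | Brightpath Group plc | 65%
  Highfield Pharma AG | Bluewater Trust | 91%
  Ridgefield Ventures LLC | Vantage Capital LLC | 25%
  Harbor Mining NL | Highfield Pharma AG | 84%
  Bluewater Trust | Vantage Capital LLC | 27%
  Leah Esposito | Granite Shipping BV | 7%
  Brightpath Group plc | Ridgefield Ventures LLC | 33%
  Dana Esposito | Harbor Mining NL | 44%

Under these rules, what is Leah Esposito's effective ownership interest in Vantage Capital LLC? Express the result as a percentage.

By sibling attribution (R2), Leah Esposito is treated as also owning Dana Esposito's interest in Harbor Mining NL, giving 56% + 44% = 100%.
By sibling attribution (R2), Leah Esposito is treated as also owning Dana Esposito's interest in Granite Shipping BV, giving 7% + 20% = 27%.
Chain via Harbor Mining NL → Highfield Pharma AG → Bluewater Trust (R3): 100% × 84% × 91% × 27% = 20.6388% of Vantage Capital LLC.
Chain via Granite Shipping BV → Brightpath Group plc → Ridgefield Ventures LLC (R3): 27% × 65% × 33% × 25% = 1.447875% of Vantage Capital LLC.
Aggregating (R1): 20.6388% + 1.447875% = 22.086675%.

22.086675%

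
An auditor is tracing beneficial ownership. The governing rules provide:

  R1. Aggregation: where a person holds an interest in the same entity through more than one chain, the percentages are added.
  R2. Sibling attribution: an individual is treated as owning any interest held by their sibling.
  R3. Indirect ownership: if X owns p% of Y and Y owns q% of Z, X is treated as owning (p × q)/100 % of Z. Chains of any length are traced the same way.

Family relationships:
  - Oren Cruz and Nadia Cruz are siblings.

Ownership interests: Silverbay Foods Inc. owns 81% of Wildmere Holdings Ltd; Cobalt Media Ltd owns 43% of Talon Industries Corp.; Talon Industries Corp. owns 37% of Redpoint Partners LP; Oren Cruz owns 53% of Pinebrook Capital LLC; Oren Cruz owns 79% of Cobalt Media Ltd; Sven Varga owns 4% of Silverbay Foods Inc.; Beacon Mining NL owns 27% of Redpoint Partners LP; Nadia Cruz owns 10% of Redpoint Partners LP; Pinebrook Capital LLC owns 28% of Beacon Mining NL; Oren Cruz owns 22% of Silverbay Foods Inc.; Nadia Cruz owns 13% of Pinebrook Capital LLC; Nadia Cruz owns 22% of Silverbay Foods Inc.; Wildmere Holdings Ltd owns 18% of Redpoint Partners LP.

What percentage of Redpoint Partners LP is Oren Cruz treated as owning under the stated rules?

33.9737%

By sibling attribution (R2), Oren Cruz is treated as also owning Nadia Cruz's interest in Pinebrook Capital LLC, giving 53% + 13% = 66%.
By sibling attribution (R2), Oren Cruz is treated as also owning Nadia Cruz's interest in Silverbay Foods Inc, giving 22% + 22% = 44%.
By sibling attribution (R2), Oren Cruz is treated as owning Nadia Cruz's 10% interest in Redpoint Partners LP.
Chain via Pinebrook Capital LLC → Beacon Mining NL (R3): 66% × 28% × 27% = 4.9896% of Redpoint Partners LP.
Chain via Cobalt Media Ltd → Talon Industries Corp. (R3): 79% × 43% × 37% = 12.5689% of Redpoint Partners LP.
Chain via Silverbay Foods Inc. → Wildmere Holdings Ltd (R3): 44% × 81% × 18% = 6.4152% of Redpoint Partners LP.
Direct interest in Redpoint Partners LP: 10%.
Aggregating (R1): 4.9896% + 12.5689% + 6.4152% + 10% = 33.9737%.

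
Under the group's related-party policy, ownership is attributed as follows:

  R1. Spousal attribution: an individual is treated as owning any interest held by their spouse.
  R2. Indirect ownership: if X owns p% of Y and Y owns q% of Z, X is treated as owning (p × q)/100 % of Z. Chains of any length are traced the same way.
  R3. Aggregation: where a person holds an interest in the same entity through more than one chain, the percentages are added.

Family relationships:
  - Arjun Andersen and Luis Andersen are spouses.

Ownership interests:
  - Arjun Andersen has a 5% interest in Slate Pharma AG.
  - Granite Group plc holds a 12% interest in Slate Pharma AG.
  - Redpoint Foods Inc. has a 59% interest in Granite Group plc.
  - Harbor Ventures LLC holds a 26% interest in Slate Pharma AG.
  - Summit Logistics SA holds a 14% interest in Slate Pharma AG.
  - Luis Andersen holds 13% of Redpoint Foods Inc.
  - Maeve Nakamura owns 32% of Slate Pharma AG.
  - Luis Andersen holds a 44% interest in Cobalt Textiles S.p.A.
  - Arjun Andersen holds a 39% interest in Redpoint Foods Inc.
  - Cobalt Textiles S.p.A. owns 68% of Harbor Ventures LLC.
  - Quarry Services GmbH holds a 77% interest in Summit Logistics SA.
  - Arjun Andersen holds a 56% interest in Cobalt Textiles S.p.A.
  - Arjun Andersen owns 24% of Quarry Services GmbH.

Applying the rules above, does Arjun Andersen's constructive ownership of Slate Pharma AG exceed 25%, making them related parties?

By spousal attribution (R1), Arjun Andersen is treated as also owning Luis Andersen's interest in Cobalt Textiles S.p.A, giving 56% + 44% = 100%.
By spousal attribution (R1), Arjun Andersen is treated as also owning Luis Andersen's interest in Redpoint Foods Inc, giving 39% + 13% = 52%.
Chain via Quarry Services GmbH → Summit Logistics SA (R2): 24% × 77% × 14% = 2.5872% of Slate Pharma AG.
Chain via Cobalt Textiles S.p.A. → Harbor Ventures LLC (R2): 100% × 68% × 26% = 17.68% of Slate Pharma AG.
Chain via Redpoint Foods Inc. → Granite Group plc (R2): 52% × 59% × 12% = 3.6816% of Slate Pharma AG.
Direct interest in Slate Pharma AG: 5%.
Aggregating (R3): 2.5872% + 17.68% + 3.6816% + 5% = 28.9488%.
28.9488% exceeds the 25% threshold, so Arjun is a related party to Slate Pharma AG.

Yes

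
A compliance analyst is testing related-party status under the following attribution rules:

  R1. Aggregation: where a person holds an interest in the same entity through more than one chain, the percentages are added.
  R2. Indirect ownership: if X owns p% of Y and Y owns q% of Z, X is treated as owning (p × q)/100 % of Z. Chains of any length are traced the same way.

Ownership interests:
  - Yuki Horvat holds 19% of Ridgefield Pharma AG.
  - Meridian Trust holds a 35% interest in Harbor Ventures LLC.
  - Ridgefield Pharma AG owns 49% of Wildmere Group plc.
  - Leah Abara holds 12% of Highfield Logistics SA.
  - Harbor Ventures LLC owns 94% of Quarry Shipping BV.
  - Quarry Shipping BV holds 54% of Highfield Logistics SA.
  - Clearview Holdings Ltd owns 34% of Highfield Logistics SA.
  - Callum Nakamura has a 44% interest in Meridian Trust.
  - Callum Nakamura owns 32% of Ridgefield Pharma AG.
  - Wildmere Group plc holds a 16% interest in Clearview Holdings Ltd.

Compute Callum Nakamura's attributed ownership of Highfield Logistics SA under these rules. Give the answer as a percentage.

Chain via Meridian Trust → Harbor Ventures LLC → Quarry Shipping BV (R2): 44% × 35% × 94% × 54% = 7.81704% of Highfield Logistics SA.
Chain via Ridgefield Pharma AG → Wildmere Group plc → Clearview Holdings Ltd (R2): 32% × 49% × 16% × 34% = 0.852992% of Highfield Logistics SA.
Aggregating (R1): 7.81704% + 0.852992% = 8.670032%.

8.670032%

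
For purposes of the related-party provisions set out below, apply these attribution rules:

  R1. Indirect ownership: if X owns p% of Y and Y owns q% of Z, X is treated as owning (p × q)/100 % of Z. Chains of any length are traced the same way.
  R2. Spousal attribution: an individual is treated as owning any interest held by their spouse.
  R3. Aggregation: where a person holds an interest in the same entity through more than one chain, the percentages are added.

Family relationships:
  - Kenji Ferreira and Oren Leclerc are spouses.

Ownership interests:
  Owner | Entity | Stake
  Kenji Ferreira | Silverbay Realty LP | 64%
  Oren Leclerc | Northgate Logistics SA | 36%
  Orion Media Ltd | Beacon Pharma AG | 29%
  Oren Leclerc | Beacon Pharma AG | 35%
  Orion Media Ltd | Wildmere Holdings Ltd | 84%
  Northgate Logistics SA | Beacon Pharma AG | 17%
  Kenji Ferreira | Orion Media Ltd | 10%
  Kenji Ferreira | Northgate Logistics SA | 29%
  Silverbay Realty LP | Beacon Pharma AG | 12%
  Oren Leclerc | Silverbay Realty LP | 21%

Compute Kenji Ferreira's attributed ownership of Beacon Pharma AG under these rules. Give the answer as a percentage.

59.15%

By spousal attribution (R2), Kenji Ferreira is treated as also owning Oren Leclerc's interest in Northgate Logistics SA, giving 29% + 36% = 65%.
By spousal attribution (R2), Kenji Ferreira is treated as also owning Oren Leclerc's interest in Silverbay Realty LP, giving 64% + 21% = 85%.
By spousal attribution (R2), Kenji Ferreira is treated as owning Oren Leclerc's 35% interest in Beacon Pharma AG.
Chain via Northgate Logistics SA (R1): 65% × 17% = 11.05% of Beacon Pharma AG.
Chain via Orion Media Ltd (R1): 10% × 29% = 2.9% of Beacon Pharma AG.
Chain via Silverbay Realty LP (R1): 85% × 12% = 10.2% of Beacon Pharma AG.
Direct interest in Beacon Pharma AG: 35%.
Aggregating (R3): 11.05% + 2.9% + 10.2% + 35% = 59.15%.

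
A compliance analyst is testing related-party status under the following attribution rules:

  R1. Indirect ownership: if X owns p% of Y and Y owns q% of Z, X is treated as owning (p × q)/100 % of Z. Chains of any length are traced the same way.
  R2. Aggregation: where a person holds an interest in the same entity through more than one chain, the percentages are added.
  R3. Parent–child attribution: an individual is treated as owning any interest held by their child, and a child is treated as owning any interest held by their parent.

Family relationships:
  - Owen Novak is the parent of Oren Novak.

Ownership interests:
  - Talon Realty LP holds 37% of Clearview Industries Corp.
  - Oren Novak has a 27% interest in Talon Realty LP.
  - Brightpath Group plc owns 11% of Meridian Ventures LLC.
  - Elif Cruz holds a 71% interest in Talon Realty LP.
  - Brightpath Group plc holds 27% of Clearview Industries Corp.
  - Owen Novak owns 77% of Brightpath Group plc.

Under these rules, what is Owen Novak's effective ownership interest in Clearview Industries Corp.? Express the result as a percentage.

30.78%

By parent–child attribution (R3), Owen Novak is treated as owning Oren Novak's 27% interest in Talon Realty LP.
Chain via Brightpath Group plc (R1): 77% × 27% = 20.79% of Clearview Industries Corp.
Chain via Talon Realty LP (R1): 27% × 37% = 9.99% of Clearview Industries Corp.
Aggregating (R2): 20.79% + 9.99% = 30.78%.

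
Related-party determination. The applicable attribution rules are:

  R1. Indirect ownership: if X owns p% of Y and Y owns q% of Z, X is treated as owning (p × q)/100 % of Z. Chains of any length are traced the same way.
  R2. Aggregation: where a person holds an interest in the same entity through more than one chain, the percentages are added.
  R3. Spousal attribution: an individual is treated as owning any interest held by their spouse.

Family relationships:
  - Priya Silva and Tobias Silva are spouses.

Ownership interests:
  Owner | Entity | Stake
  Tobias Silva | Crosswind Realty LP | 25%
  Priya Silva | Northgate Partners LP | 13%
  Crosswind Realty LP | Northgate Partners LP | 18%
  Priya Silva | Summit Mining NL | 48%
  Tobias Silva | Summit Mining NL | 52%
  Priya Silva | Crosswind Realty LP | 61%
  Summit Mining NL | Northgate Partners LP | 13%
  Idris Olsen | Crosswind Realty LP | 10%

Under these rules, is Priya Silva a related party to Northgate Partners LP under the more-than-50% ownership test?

No

By spousal attribution (R3), Priya Silva is treated as also owning Tobias Silva's interest in Summit Mining NL, giving 48% + 52% = 100%.
By spousal attribution (R3), Priya Silva is treated as also owning Tobias Silva's interest in Crosswind Realty LP, giving 61% + 25% = 86%.
Chain via Summit Mining NL (R1): 100% × 13% = 13% of Northgate Partners LP.
Chain via Crosswind Realty LP (R1): 86% × 18% = 15.48% of Northgate Partners LP.
Direct interest in Northgate Partners LP: 13%.
Aggregating (R2): 13% + 15.48% + 13% = 41.48%.
41.48% does not exceed the 50% threshold, so Priya is not a related party to Northgate Partners LP.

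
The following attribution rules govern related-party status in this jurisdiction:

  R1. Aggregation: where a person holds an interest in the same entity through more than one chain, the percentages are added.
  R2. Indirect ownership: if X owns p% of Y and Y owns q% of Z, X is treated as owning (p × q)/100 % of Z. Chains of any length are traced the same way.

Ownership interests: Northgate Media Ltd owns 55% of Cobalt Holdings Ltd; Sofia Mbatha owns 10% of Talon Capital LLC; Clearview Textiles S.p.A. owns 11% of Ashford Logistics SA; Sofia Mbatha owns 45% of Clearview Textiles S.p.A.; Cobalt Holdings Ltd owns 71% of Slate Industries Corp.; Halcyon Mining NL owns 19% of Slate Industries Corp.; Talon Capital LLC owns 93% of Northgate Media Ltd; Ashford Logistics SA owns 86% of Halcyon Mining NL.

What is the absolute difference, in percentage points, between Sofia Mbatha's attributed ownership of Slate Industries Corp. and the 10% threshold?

Chain via Clearview Textiles S.p.A. → Ashford Logistics SA → Halcyon Mining NL (R2): 45% × 11% × 86% × 19% = 0.80883% of Slate Industries Corp.
Chain via Talon Capital LLC → Northgate Media Ltd → Cobalt Holdings Ltd (R2): 10% × 93% × 55% × 71% = 3.63165% of Slate Industries Corp.
Aggregating (R1): 0.80883% + 3.63165% = 4.44048%.
4.44048% falls short of the 10% threshold by 5.55952 percentage points.

5.55952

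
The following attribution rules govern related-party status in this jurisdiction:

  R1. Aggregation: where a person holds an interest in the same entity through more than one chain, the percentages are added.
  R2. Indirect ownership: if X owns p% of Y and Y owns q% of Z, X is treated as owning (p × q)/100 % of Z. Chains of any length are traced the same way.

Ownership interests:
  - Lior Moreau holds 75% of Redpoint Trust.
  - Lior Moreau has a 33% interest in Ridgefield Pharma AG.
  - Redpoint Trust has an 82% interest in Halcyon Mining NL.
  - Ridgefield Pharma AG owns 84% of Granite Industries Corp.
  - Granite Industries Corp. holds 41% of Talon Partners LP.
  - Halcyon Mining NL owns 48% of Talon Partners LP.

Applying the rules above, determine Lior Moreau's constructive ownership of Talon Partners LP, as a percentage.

40.8852%

Chain via Ridgefield Pharma AG → Granite Industries Corp. (R2): 33% × 84% × 41% = 11.3652% of Talon Partners LP.
Chain via Redpoint Trust → Halcyon Mining NL (R2): 75% × 82% × 48% = 29.52% of Talon Partners LP.
Aggregating (R1): 11.3652% + 29.52% = 40.8852%.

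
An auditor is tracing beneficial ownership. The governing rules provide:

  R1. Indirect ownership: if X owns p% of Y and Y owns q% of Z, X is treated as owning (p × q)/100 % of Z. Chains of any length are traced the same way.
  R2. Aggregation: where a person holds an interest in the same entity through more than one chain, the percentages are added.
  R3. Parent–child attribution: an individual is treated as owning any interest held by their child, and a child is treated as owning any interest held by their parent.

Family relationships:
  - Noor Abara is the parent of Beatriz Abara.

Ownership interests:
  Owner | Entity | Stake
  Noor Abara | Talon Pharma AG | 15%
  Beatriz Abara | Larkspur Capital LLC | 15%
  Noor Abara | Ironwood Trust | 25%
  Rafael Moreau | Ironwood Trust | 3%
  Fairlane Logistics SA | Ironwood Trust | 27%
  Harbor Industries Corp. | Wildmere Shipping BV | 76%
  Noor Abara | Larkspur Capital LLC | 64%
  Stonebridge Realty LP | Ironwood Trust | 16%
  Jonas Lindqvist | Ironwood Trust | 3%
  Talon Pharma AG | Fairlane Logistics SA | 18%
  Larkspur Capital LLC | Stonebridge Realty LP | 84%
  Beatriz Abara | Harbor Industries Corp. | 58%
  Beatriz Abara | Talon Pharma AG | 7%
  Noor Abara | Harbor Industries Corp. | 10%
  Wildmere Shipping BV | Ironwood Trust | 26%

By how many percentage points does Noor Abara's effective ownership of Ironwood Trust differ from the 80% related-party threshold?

29.8764

By parent–child attribution (R3), Noor Abara is treated as also owning Beatriz Abara's interest in Larkspur Capital LLC, giving 64% + 15% = 79%.
By parent–child attribution (R3), Noor Abara is treated as also owning Beatriz Abara's interest in Talon Pharma AG, giving 15% + 7% = 22%.
By parent–child attribution (R3), Noor Abara is treated as also owning Beatriz Abara's interest in Harbor Industries Corp, giving 10% + 58% = 68%.
Chain via Larkspur Capital LLC → Stonebridge Realty LP (R1): 79% × 84% × 16% = 10.6176% of Ironwood Trust.
Chain via Talon Pharma AG → Fairlane Logistics SA (R1): 22% × 18% × 27% = 1.0692% of Ironwood Trust.
Chain via Harbor Industries Corp. → Wildmere Shipping BV (R1): 68% × 76% × 26% = 13.4368% of Ironwood Trust.
Direct interest in Ironwood Trust: 25%.
Aggregating (R2): 10.6176% + 1.0692% + 13.4368% + 25% = 50.1236%.
50.1236% falls short of the 80% threshold by 29.8764 percentage points.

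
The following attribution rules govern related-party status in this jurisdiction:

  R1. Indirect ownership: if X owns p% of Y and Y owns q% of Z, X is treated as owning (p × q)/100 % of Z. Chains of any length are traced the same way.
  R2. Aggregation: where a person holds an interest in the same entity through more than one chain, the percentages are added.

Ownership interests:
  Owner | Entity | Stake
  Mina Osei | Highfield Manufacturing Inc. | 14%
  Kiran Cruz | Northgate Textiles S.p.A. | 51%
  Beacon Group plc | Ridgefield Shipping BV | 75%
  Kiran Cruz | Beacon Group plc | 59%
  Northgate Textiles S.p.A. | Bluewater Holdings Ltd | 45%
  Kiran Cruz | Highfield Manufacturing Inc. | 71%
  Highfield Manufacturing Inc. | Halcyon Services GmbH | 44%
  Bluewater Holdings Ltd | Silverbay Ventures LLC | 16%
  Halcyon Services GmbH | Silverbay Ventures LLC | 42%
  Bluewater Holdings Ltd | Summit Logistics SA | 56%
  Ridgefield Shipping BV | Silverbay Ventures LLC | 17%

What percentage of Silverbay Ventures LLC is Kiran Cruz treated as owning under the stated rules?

Chain via Beacon Group plc → Ridgefield Shipping BV (R1): 59% × 75% × 17% = 7.5225% of Silverbay Ventures LLC.
Chain via Northgate Textiles S.p.A. → Bluewater Holdings Ltd (R1): 51% × 45% × 16% = 3.672% of Silverbay Ventures LLC.
Chain via Highfield Manufacturing Inc. → Halcyon Services GmbH (R1): 71% × 44% × 42% = 13.1208% of Silverbay Ventures LLC.
Aggregating (R2): 7.5225% + 3.672% + 13.1208% = 24.3153%.

24.3153%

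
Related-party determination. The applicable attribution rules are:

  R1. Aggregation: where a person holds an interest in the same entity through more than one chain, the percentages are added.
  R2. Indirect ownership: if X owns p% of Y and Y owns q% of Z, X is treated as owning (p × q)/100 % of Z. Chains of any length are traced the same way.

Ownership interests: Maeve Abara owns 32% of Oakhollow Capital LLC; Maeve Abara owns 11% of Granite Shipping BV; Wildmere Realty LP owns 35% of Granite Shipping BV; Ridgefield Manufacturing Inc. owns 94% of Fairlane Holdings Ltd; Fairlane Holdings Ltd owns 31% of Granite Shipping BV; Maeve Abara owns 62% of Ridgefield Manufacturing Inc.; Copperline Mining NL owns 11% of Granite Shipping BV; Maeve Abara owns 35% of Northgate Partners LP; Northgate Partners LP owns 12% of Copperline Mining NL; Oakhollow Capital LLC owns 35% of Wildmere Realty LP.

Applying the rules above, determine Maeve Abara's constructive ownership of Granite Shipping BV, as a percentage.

Chain via Ridgefield Manufacturing Inc. → Fairlane Holdings Ltd (R2): 62% × 94% × 31% = 18.0668% of Granite Shipping BV.
Chain via Northgate Partners LP → Copperline Mining NL (R2): 35% × 12% × 11% = 0.462% of Granite Shipping BV.
Chain via Oakhollow Capital LLC → Wildmere Realty LP (R2): 32% × 35% × 35% = 3.92% of Granite Shipping BV.
Direct interest in Granite Shipping BV: 11%.
Aggregating (R1): 18.0668% + 0.462% + 3.92% + 11% = 33.4488%.

33.4488%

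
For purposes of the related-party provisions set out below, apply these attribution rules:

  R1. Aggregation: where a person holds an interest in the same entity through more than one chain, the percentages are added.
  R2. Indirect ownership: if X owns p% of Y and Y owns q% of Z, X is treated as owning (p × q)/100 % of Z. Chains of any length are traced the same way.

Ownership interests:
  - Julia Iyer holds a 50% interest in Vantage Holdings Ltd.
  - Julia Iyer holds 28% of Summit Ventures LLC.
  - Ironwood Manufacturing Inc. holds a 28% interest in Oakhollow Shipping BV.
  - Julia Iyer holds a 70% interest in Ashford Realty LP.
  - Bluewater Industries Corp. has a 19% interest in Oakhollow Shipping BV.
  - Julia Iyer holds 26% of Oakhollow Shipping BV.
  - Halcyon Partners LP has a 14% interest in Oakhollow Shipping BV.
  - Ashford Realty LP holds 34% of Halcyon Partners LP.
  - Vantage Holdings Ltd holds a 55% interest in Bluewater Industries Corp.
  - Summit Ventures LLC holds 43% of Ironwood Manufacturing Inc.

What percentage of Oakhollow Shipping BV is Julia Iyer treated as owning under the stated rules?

37.9282%

Chain via Ashford Realty LP → Halcyon Partners LP (R2): 70% × 34% × 14% = 3.332% of Oakhollow Shipping BV.
Chain via Summit Ventures LLC → Ironwood Manufacturing Inc. (R2): 28% × 43% × 28% = 3.3712% of Oakhollow Shipping BV.
Chain via Vantage Holdings Ltd → Bluewater Industries Corp. (R2): 50% × 55% × 19% = 5.225% of Oakhollow Shipping BV.
Direct interest in Oakhollow Shipping BV: 26%.
Aggregating (R1): 3.332% + 3.3712% + 5.225% + 26% = 37.9282%.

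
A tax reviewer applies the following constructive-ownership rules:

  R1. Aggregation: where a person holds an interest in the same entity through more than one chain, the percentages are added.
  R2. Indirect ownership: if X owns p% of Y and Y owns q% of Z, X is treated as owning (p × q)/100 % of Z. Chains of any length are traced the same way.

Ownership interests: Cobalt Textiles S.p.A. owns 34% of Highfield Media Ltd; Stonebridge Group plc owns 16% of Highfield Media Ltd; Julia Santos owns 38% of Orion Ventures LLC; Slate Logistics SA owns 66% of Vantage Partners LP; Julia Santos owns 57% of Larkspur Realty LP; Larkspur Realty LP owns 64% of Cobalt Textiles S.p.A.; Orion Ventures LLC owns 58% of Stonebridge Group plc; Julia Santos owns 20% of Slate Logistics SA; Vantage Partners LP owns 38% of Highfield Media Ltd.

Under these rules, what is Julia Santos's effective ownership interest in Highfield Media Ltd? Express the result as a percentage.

Chain via Larkspur Realty LP → Cobalt Textiles S.p.A. (R2): 57% × 64% × 34% = 12.4032% of Highfield Media Ltd.
Chain via Orion Ventures LLC → Stonebridge Group plc (R2): 38% × 58% × 16% = 3.5264% of Highfield Media Ltd.
Chain via Slate Logistics SA → Vantage Partners LP (R2): 20% × 66% × 38% = 5.016% of Highfield Media Ltd.
Aggregating (R1): 12.4032% + 3.5264% + 5.016% = 20.9456%.

20.9456%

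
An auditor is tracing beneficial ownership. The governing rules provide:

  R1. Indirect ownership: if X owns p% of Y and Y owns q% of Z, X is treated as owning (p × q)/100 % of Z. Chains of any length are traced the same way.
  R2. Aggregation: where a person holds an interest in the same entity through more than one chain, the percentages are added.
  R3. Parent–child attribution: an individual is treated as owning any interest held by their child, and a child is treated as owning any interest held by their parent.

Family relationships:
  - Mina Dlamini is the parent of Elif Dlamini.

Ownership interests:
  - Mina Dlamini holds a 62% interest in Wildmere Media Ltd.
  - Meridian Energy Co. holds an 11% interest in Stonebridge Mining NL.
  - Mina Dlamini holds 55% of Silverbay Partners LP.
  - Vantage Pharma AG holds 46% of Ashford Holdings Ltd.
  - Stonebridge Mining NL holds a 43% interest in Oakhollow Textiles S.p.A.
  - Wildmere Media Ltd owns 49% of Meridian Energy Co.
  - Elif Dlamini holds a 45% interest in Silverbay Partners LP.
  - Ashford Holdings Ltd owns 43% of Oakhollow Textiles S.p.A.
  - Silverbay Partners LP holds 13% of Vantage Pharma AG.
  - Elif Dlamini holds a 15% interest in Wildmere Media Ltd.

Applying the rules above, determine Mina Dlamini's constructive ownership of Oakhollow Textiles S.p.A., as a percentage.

4.356029%

By parent–child attribution (R3), Mina Dlamini is treated as also owning Elif Dlamini's interest in Silverbay Partners LP, giving 55% + 45% = 100%.
By parent–child attribution (R3), Mina Dlamini is treated as also owning Elif Dlamini's interest in Wildmere Media Ltd, giving 62% + 15% = 77%.
Chain via Silverbay Partners LP → Vantage Pharma AG → Ashford Holdings Ltd (R1): 100% × 13% × 46% × 43% = 2.5714% of Oakhollow Textiles S.p.A.
Chain via Wildmere Media Ltd → Meridian Energy Co. → Stonebridge Mining NL (R1): 77% × 49% × 11% × 43% = 1.784629% of Oakhollow Textiles S.p.A.
Aggregating (R2): 2.5714% + 1.784629% = 4.356029%.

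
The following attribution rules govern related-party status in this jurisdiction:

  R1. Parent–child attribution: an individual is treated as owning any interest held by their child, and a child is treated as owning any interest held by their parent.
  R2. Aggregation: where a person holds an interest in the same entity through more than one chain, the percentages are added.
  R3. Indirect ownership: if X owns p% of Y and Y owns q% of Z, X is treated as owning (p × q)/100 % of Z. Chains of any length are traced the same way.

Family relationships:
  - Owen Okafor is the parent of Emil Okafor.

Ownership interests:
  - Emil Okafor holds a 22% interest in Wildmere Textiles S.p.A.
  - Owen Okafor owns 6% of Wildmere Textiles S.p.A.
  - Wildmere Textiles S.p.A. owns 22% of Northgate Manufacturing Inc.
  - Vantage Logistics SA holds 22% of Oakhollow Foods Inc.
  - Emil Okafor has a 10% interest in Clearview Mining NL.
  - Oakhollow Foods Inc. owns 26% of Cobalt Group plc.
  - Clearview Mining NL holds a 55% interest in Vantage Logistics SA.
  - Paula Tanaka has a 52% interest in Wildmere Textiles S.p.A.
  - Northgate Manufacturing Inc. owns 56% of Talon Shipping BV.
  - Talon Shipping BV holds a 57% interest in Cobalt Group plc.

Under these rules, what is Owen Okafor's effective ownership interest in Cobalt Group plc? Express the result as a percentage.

By parent–child attribution (R1), Owen Okafor is treated as also owning Emil Okafor's interest in Wildmere Textiles S.p.A, giving 6% + 22% = 28%.
By parent–child attribution (R1), Owen Okafor is treated as owning Emil Okafor's 10% interest in Clearview Mining NL.
Chain via Wildmere Textiles S.p.A. → Northgate Manufacturing Inc. → Talon Shipping BV (R3): 28% × 22% × 56% × 57% = 1.966272% of Cobalt Group plc.
Chain via Clearview Mining NL → Vantage Logistics SA → Oakhollow Foods Inc. (R3): 10% × 55% × 22% × 26% = 0.3146% of Cobalt Group plc.
Aggregating (R2): 1.966272% + 0.3146% = 2.280872%.

2.280872%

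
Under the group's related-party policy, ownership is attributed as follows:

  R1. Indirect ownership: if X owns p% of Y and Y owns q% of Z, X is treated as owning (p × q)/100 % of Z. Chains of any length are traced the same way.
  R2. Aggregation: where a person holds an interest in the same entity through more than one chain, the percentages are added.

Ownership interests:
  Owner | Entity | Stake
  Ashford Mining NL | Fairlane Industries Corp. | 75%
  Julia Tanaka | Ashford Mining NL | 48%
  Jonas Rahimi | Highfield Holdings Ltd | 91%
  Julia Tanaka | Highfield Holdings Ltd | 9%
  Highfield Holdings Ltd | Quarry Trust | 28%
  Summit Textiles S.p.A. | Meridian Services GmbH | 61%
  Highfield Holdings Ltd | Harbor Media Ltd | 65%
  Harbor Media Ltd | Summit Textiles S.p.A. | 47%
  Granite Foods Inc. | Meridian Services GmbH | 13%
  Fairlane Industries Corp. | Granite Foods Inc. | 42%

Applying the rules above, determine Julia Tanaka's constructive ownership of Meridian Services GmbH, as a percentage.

3.642795%

Chain via Ashford Mining NL → Fairlane Industries Corp. → Granite Foods Inc. (R1): 48% × 75% × 42% × 13% = 1.9656% of Meridian Services GmbH.
Chain via Highfield Holdings Ltd → Harbor Media Ltd → Summit Textiles S.p.A. (R1): 9% × 65% × 47% × 61% = 1.677195% of Meridian Services GmbH.
Aggregating (R2): 1.9656% + 1.677195% = 3.642795%.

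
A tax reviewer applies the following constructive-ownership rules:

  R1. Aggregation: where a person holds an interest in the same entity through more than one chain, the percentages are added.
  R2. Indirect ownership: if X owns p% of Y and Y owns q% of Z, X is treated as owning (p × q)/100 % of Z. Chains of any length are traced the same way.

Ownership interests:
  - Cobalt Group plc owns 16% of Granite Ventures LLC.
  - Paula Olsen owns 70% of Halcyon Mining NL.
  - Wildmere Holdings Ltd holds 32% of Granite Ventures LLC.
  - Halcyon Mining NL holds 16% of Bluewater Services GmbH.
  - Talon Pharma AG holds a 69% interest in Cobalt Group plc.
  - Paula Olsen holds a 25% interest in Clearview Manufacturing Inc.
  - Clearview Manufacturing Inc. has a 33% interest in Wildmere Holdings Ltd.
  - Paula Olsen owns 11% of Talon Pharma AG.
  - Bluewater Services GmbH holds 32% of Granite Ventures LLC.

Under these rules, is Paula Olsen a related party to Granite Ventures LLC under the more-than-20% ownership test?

Chain via Halcyon Mining NL → Bluewater Services GmbH (R2): 70% × 16% × 32% = 3.584% of Granite Ventures LLC.
Chain via Clearview Manufacturing Inc. → Wildmere Holdings Ltd (R2): 25% × 33% × 32% = 2.64% of Granite Ventures LLC.
Chain via Talon Pharma AG → Cobalt Group plc (R2): 11% × 69% × 16% = 1.2144% of Granite Ventures LLC.
Aggregating (R1): 3.584% + 2.64% + 1.2144% = 7.4384%.
7.4384% does not exceed the 20% threshold, so Paula is not a related party to Granite Ventures LLC.

No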